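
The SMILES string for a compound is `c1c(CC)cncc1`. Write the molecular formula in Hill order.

C7H9N

Atom tally by fragment:
  pyridine ring core → C:5 H:5 N:1
  (− 1 ring H displaced by substituents)
  + C2H5 → C:2 H:5
Element totals:
  C: 7
  H: 9
  N: 1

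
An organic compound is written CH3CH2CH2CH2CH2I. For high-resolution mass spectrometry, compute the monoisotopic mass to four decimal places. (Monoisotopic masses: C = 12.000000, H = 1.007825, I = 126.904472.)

197.9905

Atom tally by fragment:
  CH3 → C:1 H:3
  CH2 → C:1 H:2
  CH2 → C:1 H:2
  CH2 → C:1 H:2
  CH2I → C:1 H:2 I:1
Element totals:
  C: 5
  H: 11
  I: 1
Molecular formula: C5H11I.
  M = 5(12.0) + 11(1.007825) + 126.904472
    = 60.000000 + 11.086075 + 126.904472 = 197.990547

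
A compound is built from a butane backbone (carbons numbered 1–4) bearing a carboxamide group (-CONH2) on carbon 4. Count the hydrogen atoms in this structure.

11

Atom tally by fragment:
  CH3 → C:1 H:3
  CH2 → C:1 H:2
  CH2 → C:1 H:2
  CH2CONH2 → C:2 H:4 O:1 N:1
Element totals:
  C: 5
  H: 11
  N: 1
  O: 1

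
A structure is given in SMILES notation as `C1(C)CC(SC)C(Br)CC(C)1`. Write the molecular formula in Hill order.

C9H17BrS

Atom tally by fragment:
  cyclohexane ring core → C:6 H:12
  (− 4 ring H displaced by substituents)
  + CH3 → C:1 H:3
  + SCH3 → C:1 H:3 S:1
  + Br → Br:1
  + CH3 → C:1 H:3
Element totals:
  C: 9
  H: 17
  Br: 1
  S: 1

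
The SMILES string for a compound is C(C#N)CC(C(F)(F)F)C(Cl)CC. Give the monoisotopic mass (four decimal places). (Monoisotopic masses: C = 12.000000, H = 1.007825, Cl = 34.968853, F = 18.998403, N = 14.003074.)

213.0532

Atom tally by fragment:
  NCCH2 → C:2 H:2 N:1
  CH2 → C:1 H:2
  CH(CF3) → C:2 H:1 F:3
  CH(Cl) → C:1 H:1 Cl:1
  CH2 → C:1 H:2
  CH3 → C:1 H:3
Element totals:
  C: 8
  H: 11
  Cl: 1
  F: 3
  N: 1
Molecular formula: C8H11ClF3N.
  M = 8(12.0) + 11(1.007825) + 34.968853 + 3(18.998403) + 14.003074
    = 96.000000 + 11.086075 + 34.968853 + 56.995209 + 14.003074 = 213.053211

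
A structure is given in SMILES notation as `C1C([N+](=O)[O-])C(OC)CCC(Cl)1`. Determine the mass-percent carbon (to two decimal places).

43.42%

Atom tally by fragment:
  cyclohexane ring core → C:6 H:12
  (− 3 ring H displaced by substituents)
  + NO2 → N:1 O:2
  + OCH3 → C:1 H:3 O:1
  + Cl → Cl:1
Element totals:
  C: 7
  H: 12
  Cl: 1
  N: 1
  O: 3
Molecular formula: C7H12ClNO3.
Molar mass = 193.627 g/mol.
Mass from C: 7 × 12.011 = 84.077 g/mol.
%C = 84.077 / 193.627 × 100 = 43.42%.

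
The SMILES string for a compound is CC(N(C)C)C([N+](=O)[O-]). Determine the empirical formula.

C5H12N2O2

Atom tally by fragment:
  CH3 → C:1 H:3
  CH(N(CH3)2) → C:3 H:7 N:1
  CH2NO2 → C:1 H:2 N:1 O:2
Element totals:
  C: 5
  H: 12
  N: 2
  O: 2
Molecular formula: C5H12N2O2.
gcd of subscripts (5, 12, 2, 2) = 1, so the empirical formula equals the molecular formula.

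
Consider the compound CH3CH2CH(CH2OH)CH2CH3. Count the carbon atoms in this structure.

Atom tally by fragment:
  CH3 → C:1 H:3
  CH2 → C:1 H:2
  CH(CH2OH) → C:2 H:4 O:1
  CH2 → C:1 H:2
  CH3 → C:1 H:3
Element totals:
  C: 6
  H: 14
  O: 1

6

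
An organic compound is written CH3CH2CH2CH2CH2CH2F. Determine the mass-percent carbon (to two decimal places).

Atom tally by fragment:
  CH3 → C:1 H:3
  CH2 → C:1 H:2
  CH2 → C:1 H:2
  CH2 → C:1 H:2
  CH2 → C:1 H:2
  CH2F → C:1 H:2 F:1
Element totals:
  C: 6
  H: 13
  F: 1
Molecular formula: C6H13F.
Molar mass = 104.168 g/mol.
Mass from C: 6 × 12.011 = 72.066 g/mol.
%C = 72.066 / 104.168 × 100 = 69.18%.

69.18%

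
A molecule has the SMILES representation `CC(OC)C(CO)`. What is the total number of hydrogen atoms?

12

Atom tally by fragment:
  CH3 → C:1 H:3
  CH(OCH3) → C:2 H:4 O:1
  CH2CH2OH → C:2 H:5 O:1
Element totals:
  C: 5
  H: 12
  O: 2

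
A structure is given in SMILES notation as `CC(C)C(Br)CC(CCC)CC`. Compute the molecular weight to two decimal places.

Atom tally by fragment:
  CH3 → C:1 H:3
  CH(CH3) → C:2 H:4
  CH(Br) → C:1 H:1 Br:1
  CH2 → C:1 H:2
  CH(CH2CH2CH3) → C:4 H:8
  CH2 → C:1 H:2
  CH3 → C:1 H:3
Element totals:
  C: 11
  H: 23
  Br: 1
Molecular formula: C11H23Br.
  M = 11(12.011) + 23(1.008) + 79.904
    = 132.121 + 23.184 + 79.904 = 235.209

235.21 g/mol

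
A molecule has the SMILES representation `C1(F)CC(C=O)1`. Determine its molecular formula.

Atom tally by fragment:
  cyclopropane ring core → C:3 H:6
  (− 2 ring H displaced by substituents)
  + F → F:1
  + CHO → C:1 H:1 O:1
Element totals:
  C: 4
  H: 5
  F: 1
  O: 1

C4H5FO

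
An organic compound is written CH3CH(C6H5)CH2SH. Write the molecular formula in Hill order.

C9H12S

Element totals:
  C: 9
  H: 12
  S: 1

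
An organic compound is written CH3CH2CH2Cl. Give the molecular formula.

Element totals:
  C: 3
  H: 7
  Cl: 1

C3H7Cl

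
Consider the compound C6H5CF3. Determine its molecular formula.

C7H5F3

Element totals:
  C: 7
  H: 5
  F: 3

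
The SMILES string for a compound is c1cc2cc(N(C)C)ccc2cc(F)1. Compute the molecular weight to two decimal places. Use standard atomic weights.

Atom tally by fragment:
  naphthalene ring system core → C:10 H:8
  (− 2 ring H displaced by substituents)
  + N(CH3)2 → N:1 C:2 H:6
  + F → F:1
Element totals:
  C: 12
  H: 12
  F: 1
  N: 1
Molecular formula: C12H12FN.
  M = 12(12.011) + 12(1.008) + 18.998 + 14.007
    = 144.132 + 12.096 + 18.998 + 14.007 = 189.233

189.23 g/mol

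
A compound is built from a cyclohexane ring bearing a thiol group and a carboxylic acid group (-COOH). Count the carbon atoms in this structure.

7

Atom tally by fragment:
  cyclohexane ring core → C:6 H:12
  (− 2 ring H displaced by substituents)
  + SH → S:1 H:1
  + COOH → C:1 H:1 O:2
Element totals:
  C: 7
  H: 12
  O: 2
  S: 1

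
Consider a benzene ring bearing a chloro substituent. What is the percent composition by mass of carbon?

Atom tally by fragment:
  benzene ring core → C:6 H:6
  (− 1 ring H displaced by substituents)
  + Cl → Cl:1
Element totals:
  C: 6
  H: 5
  Cl: 1
Molecular formula: C6H5Cl.
Molar mass = 112.556 g/mol.
Mass from C: 6 × 12.011 = 72.066 g/mol.
%C = 72.066 / 112.556 × 100 = 64.03%.

64.03%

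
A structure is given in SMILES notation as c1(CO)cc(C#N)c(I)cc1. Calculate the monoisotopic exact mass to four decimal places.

258.9494

Atom tally by fragment:
  benzene ring core → C:6 H:6
  (− 3 ring H displaced by substituents)
  + CH2OH → C:1 H:3 O:1
  + CN → C:1 N:1
  + I → I:1
Element totals:
  C: 8
  H: 6
  I: 1
  N: 1
  O: 1
Molecular formula: C8H6INO.
  M = 8(12.0) + 6(1.007825) + 126.904472 + 14.003074 + 15.994915
    = 96.000000 + 6.046950 + 126.904472 + 14.003074 + 15.994915 = 258.949411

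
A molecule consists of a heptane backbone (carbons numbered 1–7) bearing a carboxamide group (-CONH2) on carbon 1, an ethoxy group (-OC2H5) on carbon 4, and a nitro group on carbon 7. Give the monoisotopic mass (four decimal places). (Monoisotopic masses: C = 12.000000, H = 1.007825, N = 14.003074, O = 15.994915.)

Atom tally by fragment:
  H2NOCCH2 → C:2 H:4 O:1 N:1
  CH2 → C:1 H:2
  CH2 → C:1 H:2
  CH(OC2H5) → C:3 H:6 O:1
  CH2 → C:1 H:2
  CH2 → C:1 H:2
  CH2NO2 → C:1 H:2 N:1 O:2
Element totals:
  C: 10
  H: 20
  N: 2
  O: 4
Molecular formula: C10H20N2O4.
  M = 10(12.0) + 20(1.007825) + 2(14.003074) + 4(15.994915)
    = 120.000000 + 20.156500 + 28.006148 + 63.979660 = 232.142308

232.1423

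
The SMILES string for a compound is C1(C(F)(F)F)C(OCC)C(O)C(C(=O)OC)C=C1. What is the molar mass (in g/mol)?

268.23 g/mol

Atom tally by fragment:
  cyclohexene ring core → C:6 H:10
  (− 4 ring H displaced by substituents)
  + CF3 → C:1 F:3
  + OC2H5 → C:2 H:5 O:1
  + OH → O:1 H:1
  + COOCH3 → C:2 H:3 O:2
Element totals:
  C: 11
  H: 15
  F: 3
  O: 4
Molecular formula: C11H15F3O4.
  M = 11(12.011) + 15(1.008) + 3(18.998) + 4(15.999)
    = 132.121 + 15.120 + 56.994 + 63.996 = 268.231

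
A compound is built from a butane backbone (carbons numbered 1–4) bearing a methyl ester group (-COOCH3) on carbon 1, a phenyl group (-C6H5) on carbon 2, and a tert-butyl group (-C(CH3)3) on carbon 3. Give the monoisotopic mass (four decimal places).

248.1776

Atom tally by fragment:
  CH3OOCCH2 → C:3 H:5 O:2
  CH(C6H5) → C:7 H:6
  CH(C(CH3)3) → C:5 H:10
  CH3 → C:1 H:3
Element totals:
  C: 16
  H: 24
  O: 2
Molecular formula: C16H24O2.
  M = 16(12.0) + 24(1.007825) + 2(15.994915)
    = 192.000000 + 24.187800 + 31.989830 = 248.177630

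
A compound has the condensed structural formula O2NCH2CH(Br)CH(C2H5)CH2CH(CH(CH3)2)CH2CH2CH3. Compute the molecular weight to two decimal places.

Element totals:
  C: 13
  H: 26
  Br: 1
  N: 1
  O: 2
Molecular formula: C13H26BrNO2.
  M = 13(12.011) + 26(1.008) + 79.904 + 14.007 + 2(15.999)
    = 156.143 + 26.208 + 79.904 + 14.007 + 31.998 = 308.260

308.26 g/mol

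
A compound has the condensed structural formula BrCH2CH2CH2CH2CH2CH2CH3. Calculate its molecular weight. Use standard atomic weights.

Element totals:
  C: 7
  H: 15
  Br: 1
Molecular formula: C7H15Br.
  M = 7(12.011) + 15(1.008) + 79.904
    = 84.077 + 15.120 + 79.904 = 179.101

179.10 g/mol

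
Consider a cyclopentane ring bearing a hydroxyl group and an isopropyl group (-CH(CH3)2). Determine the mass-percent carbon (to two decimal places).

Atom tally by fragment:
  cyclopentane ring core → C:5 H:10
  (− 2 ring H displaced by substituents)
  + OH → O:1 H:1
  + CH(CH3)2 → C:3 H:7
Element totals:
  C: 8
  H: 16
  O: 1
Molecular formula: C8H16O.
Molar mass = 128.215 g/mol.
Mass from C: 8 × 12.011 = 96.088 g/mol.
%C = 96.088 / 128.215 × 100 = 74.94%.

74.94%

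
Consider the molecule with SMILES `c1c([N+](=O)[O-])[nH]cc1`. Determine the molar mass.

Atom tally by fragment:
  pyrrole ring core → C:4 H:5 N:1
  (− 1 ring H displaced by substituents)
  + NO2 → N:1 O:2
Element totals:
  C: 4
  H: 4
  N: 2
  O: 2
Molecular formula: C4H4N2O2.
  M = 4(12.011) + 4(1.008) + 2(14.007) + 2(15.999)
    = 48.044 + 4.032 + 28.014 + 31.998 = 112.088

112.09 g/mol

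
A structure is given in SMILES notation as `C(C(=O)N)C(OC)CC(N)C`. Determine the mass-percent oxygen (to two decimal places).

Atom tally by fragment:
  H2NOCCH2 → C:2 H:4 O:1 N:1
  CH(OCH3) → C:2 H:4 O:1
  CH2 → C:1 H:2
  CH(NH2) → C:1 H:3 N:1
  CH3 → C:1 H:3
Element totals:
  C: 7
  H: 16
  N: 2
  O: 2
Molecular formula: C7H16N2O2.
Molar mass = 160.217 g/mol.
Mass from O: 2 × 15.999 = 31.998 g/mol.
%O = 31.998 / 160.217 × 100 = 19.97%.

19.97%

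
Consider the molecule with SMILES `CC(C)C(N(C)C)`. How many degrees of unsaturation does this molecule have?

0

Atom tally by fragment:
  CH3 → C:1 H:3
  CH(CH3) → C:2 H:4
  CH2N(CH3)2 → C:3 H:8 N:1
Element totals:
  C: 6
  H: 15
  N: 1
Molecular formula: C6H15N.
DoU = (2C + 2 + N − H − X) / 2 = (2·6 + 2 + 1 − 15 − 0) / 2 = 0.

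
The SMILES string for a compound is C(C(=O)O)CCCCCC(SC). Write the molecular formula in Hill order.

C9H18O2S

Atom tally by fragment:
  HOOCCH2 → C:2 H:3 O:2
  CH2 → C:1 H:2
  CH2 → C:1 H:2
  CH2 → C:1 H:2
  CH2 → C:1 H:2
  CH2 → C:1 H:2
  CH2SCH3 → C:2 H:5 S:1
Element totals:
  C: 9
  H: 18
  O: 2
  S: 1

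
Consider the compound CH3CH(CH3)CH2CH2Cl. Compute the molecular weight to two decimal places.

Element totals:
  C: 5
  H: 11
  Cl: 1
Molecular formula: C5H11Cl.
  M = 5(12.011) + 11(1.008) + 35.45
    = 60.055 + 11.088 + 35.450 = 106.593

106.59 g/mol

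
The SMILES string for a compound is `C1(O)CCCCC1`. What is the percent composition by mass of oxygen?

15.97%

Atom tally by fragment:
  cyclohexane ring core → C:6 H:12
  (− 1 ring H displaced by substituents)
  + OH → O:1 H:1
Element totals:
  C: 6
  H: 12
  O: 1
Molecular formula: C6H12O.
Molar mass = 100.161 g/mol.
Mass from O: 1 × 15.999 = 15.999 g/mol.
%O = 15.999 / 100.161 × 100 = 15.97%.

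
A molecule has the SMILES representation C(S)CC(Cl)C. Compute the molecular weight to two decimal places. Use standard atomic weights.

Atom tally by fragment:
  HSCH2 → C:1 H:3 S:1
  CH2 → C:1 H:2
  CH(Cl) → C:1 H:1 Cl:1
  CH3 → C:1 H:3
Element totals:
  C: 4
  H: 9
  Cl: 1
  S: 1
Molecular formula: C4H9ClS.
  M = 4(12.011) + 9(1.008) + 35.45 + 32.06
    = 48.044 + 9.072 + 35.450 + 32.060 = 124.626

124.63 g/mol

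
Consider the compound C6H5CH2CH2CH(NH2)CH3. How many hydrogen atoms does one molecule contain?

15

Atom tally by fragment:
  C6H5CH2 → C:7 H:7
  CH2 → C:1 H:2
  CH(NH2) → C:1 H:3 N:1
  CH3 → C:1 H:3
Element totals:
  C: 10
  H: 15
  N: 1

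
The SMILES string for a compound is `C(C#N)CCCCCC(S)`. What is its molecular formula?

Atom tally by fragment:
  NCCH2 → C:2 H:2 N:1
  CH2 → C:1 H:2
  CH2 → C:1 H:2
  CH2 → C:1 H:2
  CH2 → C:1 H:2
  CH2 → C:1 H:2
  CH2SH → C:1 H:3 S:1
Element totals:
  C: 8
  H: 15
  N: 1
  S: 1

C8H15NS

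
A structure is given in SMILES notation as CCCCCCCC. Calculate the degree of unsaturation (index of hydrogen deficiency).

Atom tally by fragment:
  CH3 → C:1 H:3
  CH2 → C:1 H:2
  CH2 → C:1 H:2
  CH2 → C:1 H:2
  CH2 → C:1 H:2
  CH2 → C:1 H:2
  CH2 → C:1 H:2
  CH3 → C:1 H:3
Element totals:
  C: 8
  H: 18
Molecular formula: C8H18.
DoU = (2C + 2 + N − H − X) / 2 = (2·8 + 2 + 0 − 18 − 0) / 2 = 0.

0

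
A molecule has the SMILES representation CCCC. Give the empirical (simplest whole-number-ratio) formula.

C2H5

Atom tally by fragment:
  CH3 → C:1 H:3
  CH2 → C:1 H:2
  CH2 → C:1 H:2
  CH3 → C:1 H:3
Element totals:
  C: 4
  H: 10
Molecular formula: C4H10.
gcd of subscripts = 2; dividing each by 2:
  C: 4/2 = 2
  H: 10/2 = 5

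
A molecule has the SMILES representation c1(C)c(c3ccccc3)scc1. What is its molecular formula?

C11H10S

Atom tally by fragment:
  thiophene ring core → C:4 H:4 S:1
  (− 2 ring H displaced by substituents)
  + CH3 → C:1 H:3
  + C6H5 → C:6 H:5
Element totals:
  C: 11
  H: 10
  S: 1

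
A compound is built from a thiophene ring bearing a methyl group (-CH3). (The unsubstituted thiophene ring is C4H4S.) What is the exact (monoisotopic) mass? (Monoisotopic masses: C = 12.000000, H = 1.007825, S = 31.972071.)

Atom tally by fragment:
  thiophene ring core → C:4 H:4 S:1
  (− 1 ring H displaced by substituents)
  + CH3 → C:1 H:3
Element totals:
  C: 5
  H: 6
  S: 1
Molecular formula: C5H6S.
  M = 5(12.0) + 6(1.007825) + 31.972071
    = 60.000000 + 6.046950 + 31.972071 = 98.019021

98.0190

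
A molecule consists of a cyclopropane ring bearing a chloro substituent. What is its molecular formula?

Atom tally by fragment:
  cyclopropane ring core → C:3 H:6
  (− 1 ring H displaced by substituents)
  + Cl → Cl:1
Element totals:
  C: 3
  H: 5
  Cl: 1

C3H5Cl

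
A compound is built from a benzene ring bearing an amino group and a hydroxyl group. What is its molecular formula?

Atom tally by fragment:
  benzene ring core → C:6 H:6
  (− 2 ring H displaced by substituents)
  + NH2 → N:1 H:2
  + OH → O:1 H:1
Element totals:
  C: 6
  H: 7
  N: 1
  O: 1

C6H7NO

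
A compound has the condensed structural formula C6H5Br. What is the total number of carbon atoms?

6

Atom tally by fragment:
  benzene ring core → C:6 H:6
  (− 1 ring H displaced by substituents)
  + Br → Br:1
Element totals:
  C: 6
  H: 5
  Br: 1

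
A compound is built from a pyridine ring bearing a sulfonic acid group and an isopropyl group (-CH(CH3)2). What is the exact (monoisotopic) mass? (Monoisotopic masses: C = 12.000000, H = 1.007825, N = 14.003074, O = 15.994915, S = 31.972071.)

Atom tally by fragment:
  pyridine ring core → C:5 H:5 N:1
  (− 2 ring H displaced by substituents)
  + SO3H → S:1 O:3 H:1
  + CH(CH3)2 → C:3 H:7
Element totals:
  C: 8
  H: 11
  N: 1
  O: 3
  S: 1
Molecular formula: C8H11NO3S.
  M = 8(12.0) + 11(1.007825) + 14.003074 + 3(15.994915) + 31.972071
    = 96.000000 + 11.086075 + 14.003074 + 47.984745 + 31.972071 = 201.045965

201.0460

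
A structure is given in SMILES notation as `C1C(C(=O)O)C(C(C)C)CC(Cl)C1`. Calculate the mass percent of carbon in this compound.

Atom tally by fragment:
  cyclohexane ring core → C:6 H:12
  (− 3 ring H displaced by substituents)
  + COOH → C:1 H:1 O:2
  + CH(CH3)2 → C:3 H:7
  + Cl → Cl:1
Element totals:
  C: 10
  H: 17
  Cl: 1
  O: 2
Molecular formula: C10H17ClO2.
Molar mass = 204.694 g/mol.
Mass from C: 10 × 12.011 = 120.110 g/mol.
%C = 120.110 / 204.694 × 100 = 58.68%.

58.68%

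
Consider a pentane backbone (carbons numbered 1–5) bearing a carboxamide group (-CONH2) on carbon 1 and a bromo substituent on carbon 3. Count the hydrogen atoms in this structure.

Atom tally by fragment:
  H2NOCCH2 → C:2 H:4 O:1 N:1
  CH2 → C:1 H:2
  CH(Br) → C:1 H:1 Br:1
  CH2 → C:1 H:2
  CH3 → C:1 H:3
Element totals:
  C: 6
  H: 12
  Br: 1
  N: 1
  O: 1

12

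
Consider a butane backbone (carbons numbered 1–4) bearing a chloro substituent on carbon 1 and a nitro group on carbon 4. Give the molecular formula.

Atom tally by fragment:
  ClCH2 → C:1 H:2 Cl:1
  CH2 → C:1 H:2
  CH2 → C:1 H:2
  CH2NO2 → C:1 H:2 N:1 O:2
Element totals:
  C: 4
  H: 8
  Cl: 1
  N: 1
  O: 2

C4H8ClNO2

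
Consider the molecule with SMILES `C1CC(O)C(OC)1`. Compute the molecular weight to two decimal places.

Atom tally by fragment:
  cyclobutane ring core → C:4 H:8
  (− 2 ring H displaced by substituents)
  + OH → O:1 H:1
  + OCH3 → C:1 H:3 O:1
Element totals:
  C: 5
  H: 10
  O: 2
Molecular formula: C5H10O2.
  M = 5(12.011) + 10(1.008) + 2(15.999)
    = 60.055 + 10.080 + 31.998 = 102.133

102.13 g/mol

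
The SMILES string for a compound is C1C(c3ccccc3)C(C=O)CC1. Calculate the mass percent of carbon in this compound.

Atom tally by fragment:
  cyclopentane ring core → C:5 H:10
  (− 2 ring H displaced by substituents)
  + C6H5 → C:6 H:5
  + CHO → C:1 H:1 O:1
Element totals:
  C: 12
  H: 14
  O: 1
Molecular formula: C12H14O.
Molar mass = 174.243 g/mol.
Mass from C: 12 × 12.011 = 144.132 g/mol.
%C = 144.132 / 174.243 × 100 = 82.72%.

82.72%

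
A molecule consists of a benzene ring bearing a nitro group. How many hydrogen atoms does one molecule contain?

5

Atom tally by fragment:
  benzene ring core → C:6 H:6
  (− 1 ring H displaced by substituents)
  + NO2 → N:1 O:2
Element totals:
  C: 6
  H: 5
  N: 1
  O: 2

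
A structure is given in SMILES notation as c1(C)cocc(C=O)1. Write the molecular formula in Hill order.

C6H6O2

Atom tally by fragment:
  furan ring core → C:4 H:4 O:1
  (− 2 ring H displaced by substituents)
  + CH3 → C:1 H:3
  + CHO → C:1 H:1 O:1
Element totals:
  C: 6
  H: 6
  O: 2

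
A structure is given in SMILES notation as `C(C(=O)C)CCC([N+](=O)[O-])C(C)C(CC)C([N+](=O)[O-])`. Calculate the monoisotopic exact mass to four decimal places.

Atom tally by fragment:
  CH3COCH2 → C:3 H:5 O:1
  CH2 → C:1 H:2
  CH2 → C:1 H:2
  CH(NO2) → C:1 H:1 N:1 O:2
  CH(CH3) → C:2 H:4
  CH(C2H5) → C:3 H:6
  CH2NO2 → C:1 H:2 N:1 O:2
Element totals:
  C: 12
  H: 22
  N: 2
  O: 5
Molecular formula: C12H22N2O5.
  M = 12(12.0) + 22(1.007825) + 2(14.003074) + 5(15.994915)
    = 144.000000 + 22.172150 + 28.006148 + 79.974575 = 274.152873

274.1529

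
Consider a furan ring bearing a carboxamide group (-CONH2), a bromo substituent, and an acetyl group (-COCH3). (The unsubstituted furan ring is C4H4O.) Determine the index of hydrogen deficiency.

5

Atom tally by fragment:
  furan ring core → C:4 H:4 O:1
  (− 3 ring H displaced by substituents)
  + CONH2 → C:1 H:2 O:1 N:1
  + Br → Br:1
  + COCH3 → C:2 H:3 O:1
Element totals:
  C: 7
  H: 6
  Br: 1
  N: 1
  O: 3
Molecular formula: C7H6BrNO3.
DoU = (2C + 2 + N − H − X) / 2 = (2·7 + 2 + 1 − 6 − 1) / 2 = 5.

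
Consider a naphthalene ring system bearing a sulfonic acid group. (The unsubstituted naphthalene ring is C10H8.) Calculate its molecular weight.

208.23 g/mol

Atom tally by fragment:
  naphthalene ring system core → C:10 H:8
  (− 1 ring H displaced by substituents)
  + SO3H → S:1 O:3 H:1
Element totals:
  C: 10
  H: 8
  O: 3
  S: 1
Molecular formula: C10H8O3S.
  M = 10(12.011) + 8(1.008) + 3(15.999) + 32.06
    = 120.110 + 8.064 + 47.997 + 32.060 = 208.231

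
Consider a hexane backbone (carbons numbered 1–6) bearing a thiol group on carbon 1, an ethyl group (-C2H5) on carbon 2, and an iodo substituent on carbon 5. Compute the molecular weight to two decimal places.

272.19 g/mol

Atom tally by fragment:
  HSCH2 → C:1 H:3 S:1
  CH(C2H5) → C:3 H:6
  CH2 → C:1 H:2
  CH2 → C:1 H:2
  CH(I) → C:1 H:1 I:1
  CH3 → C:1 H:3
Element totals:
  C: 8
  H: 17
  I: 1
  S: 1
Molecular formula: C8H17IS.
  M = 8(12.011) + 17(1.008) + 126.904 + 32.06
    = 96.088 + 17.136 + 126.904 + 32.060 = 272.188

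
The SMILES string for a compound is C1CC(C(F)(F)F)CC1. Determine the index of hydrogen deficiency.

1

Atom tally by fragment:
  cyclopentane ring core → C:5 H:10
  (− 1 ring H displaced by substituents)
  + CF3 → C:1 F:3
Element totals:
  C: 6
  H: 9
  F: 3
Molecular formula: C6H9F3.
DoU = (2C + 2 + N − H − X) / 2 = (2·6 + 2 + 0 − 9 − 3) / 2 = 1.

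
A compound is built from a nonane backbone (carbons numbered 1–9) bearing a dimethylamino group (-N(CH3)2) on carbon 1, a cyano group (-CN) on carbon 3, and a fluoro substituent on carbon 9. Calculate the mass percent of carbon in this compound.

Atom tally by fragment:
  (CH3)2NCH2 → C:3 H:8 N:1
  CH2 → C:1 H:2
  CH(CN) → C:2 H:1 N:1
  CH2 → C:1 H:2
  CH2 → C:1 H:2
  CH2 → C:1 H:2
  CH2 → C:1 H:2
  CH2 → C:1 H:2
  CH2F → C:1 H:2 F:1
Element totals:
  C: 12
  H: 23
  F: 1
  N: 2
Molecular formula: C12H23FN2.
Molar mass = 214.328 g/mol.
Mass from C: 12 × 12.011 = 144.132 g/mol.
%C = 144.132 / 214.328 × 100 = 67.25%.

67.25%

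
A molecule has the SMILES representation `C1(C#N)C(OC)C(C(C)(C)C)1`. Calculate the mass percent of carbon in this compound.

70.55%

Atom tally by fragment:
  cyclopropane ring core → C:3 H:6
  (− 3 ring H displaced by substituents)
  + CN → C:1 N:1
  + OCH3 → C:1 H:3 O:1
  + C(CH3)3 → C:4 H:9
Element totals:
  C: 9
  H: 15
  N: 1
  O: 1
Molecular formula: C9H15NO.
Molar mass = 153.225 g/mol.
Mass from C: 9 × 12.011 = 108.099 g/mol.
%C = 108.099 / 153.225 × 100 = 70.55%.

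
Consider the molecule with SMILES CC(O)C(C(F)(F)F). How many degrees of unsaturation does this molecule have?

0

Atom tally by fragment:
  CH3 → C:1 H:3
  CH(OH) → C:1 H:2 O:1
  CH2CF3 → C:2 H:2 F:3
Element totals:
  C: 4
  H: 7
  F: 3
  O: 1
Molecular formula: C4H7F3O.
DoU = (2C + 2 + N − H − X) / 2 = (2·4 + 2 + 0 − 7 − 3) / 2 = 0.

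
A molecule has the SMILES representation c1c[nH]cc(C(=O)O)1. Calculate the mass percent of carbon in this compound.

Atom tally by fragment:
  pyrrole ring core → C:4 H:5 N:1
  (− 1 ring H displaced by substituents)
  + COOH → C:1 H:1 O:2
Element totals:
  C: 5
  H: 5
  N: 1
  O: 2
Molecular formula: C5H5NO2.
Molar mass = 111.100 g/mol.
Mass from C: 5 × 12.011 = 60.055 g/mol.
%C = 60.055 / 111.100 × 100 = 54.05%.

54.05%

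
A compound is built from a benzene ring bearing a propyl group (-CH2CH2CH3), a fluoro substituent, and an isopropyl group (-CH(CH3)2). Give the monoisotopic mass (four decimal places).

Atom tally by fragment:
  benzene ring core → C:6 H:6
  (− 3 ring H displaced by substituents)
  + CH2CH2CH3 → C:3 H:7
  + F → F:1
  + CH(CH3)2 → C:3 H:7
Element totals:
  C: 12
  H: 17
  F: 1
Molecular formula: C12H17F.
  M = 12(12.0) + 17(1.007825) + 18.998403
    = 144.000000 + 17.133025 + 18.998403 = 180.131428

180.1314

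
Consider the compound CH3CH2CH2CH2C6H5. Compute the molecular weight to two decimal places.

134.22 g/mol

Atom tally by fragment:
  CH3 → C:1 H:3
  CH2 → C:1 H:2
  CH2 → C:1 H:2
  CH2C6H5 → C:7 H:7
Element totals:
  C: 10
  H: 14
Molecular formula: C10H14.
  M = 10(12.011) + 14(1.008)
    = 120.110 + 14.112 = 134.222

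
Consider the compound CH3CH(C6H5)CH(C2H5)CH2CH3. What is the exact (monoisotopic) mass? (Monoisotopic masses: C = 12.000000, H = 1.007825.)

Element totals:
  C: 13
  H: 20
Molecular formula: C13H20.
  M = 13(12.0) + 20(1.007825)
    = 156.000000 + 20.156500 = 176.156500

176.1565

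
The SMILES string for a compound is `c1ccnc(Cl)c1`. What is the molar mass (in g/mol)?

113.54 g/mol

Atom tally by fragment:
  pyridine ring core → C:5 H:5 N:1
  (− 1 ring H displaced by substituents)
  + Cl → Cl:1
Element totals:
  C: 5
  H: 4
  Cl: 1
  N: 1
Molecular formula: C5H4ClN.
  M = 5(12.011) + 4(1.008) + 35.45 + 14.007
    = 60.055 + 4.032 + 35.450 + 14.007 = 113.544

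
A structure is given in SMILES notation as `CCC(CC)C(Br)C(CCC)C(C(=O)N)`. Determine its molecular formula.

Atom tally by fragment:
  CH3 → C:1 H:3
  CH2 → C:1 H:2
  CH(C2H5) → C:3 H:6
  CH(Br) → C:1 H:1 Br:1
  CH(CH2CH2CH3) → C:4 H:8
  CH2CONH2 → C:2 H:4 O:1 N:1
Element totals:
  C: 12
  H: 24
  Br: 1
  N: 1
  O: 1

C12H24BrNO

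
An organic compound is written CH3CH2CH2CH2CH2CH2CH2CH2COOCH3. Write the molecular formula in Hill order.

Atom tally by fragment:
  CH3 → C:1 H:3
  CH2 → C:1 H:2
  CH2 → C:1 H:2
  CH2 → C:1 H:2
  CH2 → C:1 H:2
  CH2 → C:1 H:2
  CH2 → C:1 H:2
  CH2COOCH3 → C:3 H:5 O:2
Element totals:
  C: 10
  H: 20
  O: 2

C10H20O2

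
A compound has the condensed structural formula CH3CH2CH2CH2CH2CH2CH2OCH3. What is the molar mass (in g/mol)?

130.23 g/mol

Atom tally by fragment:
  CH3 → C:1 H:3
  CH2 → C:1 H:2
  CH2 → C:1 H:2
  CH2 → C:1 H:2
  CH2 → C:1 H:2
  CH2 → C:1 H:2
  CH2OCH3 → C:2 H:5 O:1
Element totals:
  C: 8
  H: 18
  O: 1
Molecular formula: C8H18O.
  M = 8(12.011) + 18(1.008) + 15.999
    = 96.088 + 18.144 + 15.999 = 130.231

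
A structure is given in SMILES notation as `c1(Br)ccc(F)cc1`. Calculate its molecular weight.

Atom tally by fragment:
  benzene ring core → C:6 H:6
  (− 2 ring H displaced by substituents)
  + Br → Br:1
  + F → F:1
Element totals:
  C: 6
  H: 4
  Br: 1
  F: 1
Molecular formula: C6H4BrF.
  M = 6(12.011) + 4(1.008) + 79.904 + 18.998
    = 72.066 + 4.032 + 79.904 + 18.998 = 175.000

175.00 g/mol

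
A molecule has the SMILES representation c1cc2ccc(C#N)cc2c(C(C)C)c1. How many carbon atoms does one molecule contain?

Atom tally by fragment:
  naphthalene ring system core → C:10 H:8
  (− 2 ring H displaced by substituents)
  + CN → C:1 N:1
  + CH(CH3)2 → C:3 H:7
Element totals:
  C: 14
  H: 13
  N: 1

14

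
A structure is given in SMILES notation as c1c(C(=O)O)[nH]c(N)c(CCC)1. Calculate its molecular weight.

Atom tally by fragment:
  pyrrole ring core → C:4 H:5 N:1
  (− 3 ring H displaced by substituents)
  + COOH → C:1 H:1 O:2
  + NH2 → N:1 H:2
  + CH2CH2CH3 → C:3 H:7
Element totals:
  C: 8
  H: 12
  N: 2
  O: 2
Molecular formula: C8H12N2O2.
  M = 8(12.011) + 12(1.008) + 2(14.007) + 2(15.999)
    = 96.088 + 12.096 + 28.014 + 31.998 = 168.196

168.20 g/mol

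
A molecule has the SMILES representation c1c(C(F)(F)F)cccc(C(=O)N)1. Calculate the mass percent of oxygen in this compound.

8.46%

Atom tally by fragment:
  benzene ring core → C:6 H:6
  (− 2 ring H displaced by substituents)
  + CF3 → C:1 F:3
  + CONH2 → C:1 H:2 O:1 N:1
Element totals:
  C: 8
  H: 6
  F: 3
  N: 1
  O: 1
Molecular formula: C8H6F3NO.
Molar mass = 189.136 g/mol.
Mass from O: 1 × 15.999 = 15.999 g/mol.
%O = 15.999 / 189.136 × 100 = 8.46%.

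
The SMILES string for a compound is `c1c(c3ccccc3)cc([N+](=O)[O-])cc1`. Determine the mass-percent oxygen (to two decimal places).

Atom tally by fragment:
  benzene ring core → C:6 H:6
  (− 2 ring H displaced by substituents)
  + C6H5 → C:6 H:5
  + NO2 → N:1 O:2
Element totals:
  C: 12
  H: 9
  N: 1
  O: 2
Molecular formula: C12H9NO2.
Molar mass = 199.209 g/mol.
Mass from O: 2 × 15.999 = 31.998 g/mol.
%O = 31.998 / 199.209 × 100 = 16.06%.

16.06%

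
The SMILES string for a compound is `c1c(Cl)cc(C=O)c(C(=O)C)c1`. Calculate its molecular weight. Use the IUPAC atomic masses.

182.60 g/mol

Atom tally by fragment:
  benzene ring core → C:6 H:6
  (− 3 ring H displaced by substituents)
  + Cl → Cl:1
  + CHO → C:1 H:1 O:1
  + COCH3 → C:2 H:3 O:1
Element totals:
  C: 9
  H: 7
  Cl: 1
  O: 2
Molecular formula: C9H7ClO2.
  M = 9(12.011) + 7(1.008) + 35.45 + 2(15.999)
    = 108.099 + 7.056 + 35.450 + 31.998 = 182.603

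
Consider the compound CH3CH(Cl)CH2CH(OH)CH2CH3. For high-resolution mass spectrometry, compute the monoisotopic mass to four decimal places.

136.0655

Atom tally by fragment:
  CH3 → C:1 H:3
  CH(Cl) → C:1 H:1 Cl:1
  CH2 → C:1 H:2
  CH(OH) → C:1 H:2 O:1
  CH2 → C:1 H:2
  CH3 → C:1 H:3
Element totals:
  C: 6
  H: 13
  Cl: 1
  O: 1
Molecular formula: C6H13ClO.
  M = 6(12.0) + 13(1.007825) + 34.968853 + 15.994915
    = 72.000000 + 13.101725 + 34.968853 + 15.994915 = 136.065493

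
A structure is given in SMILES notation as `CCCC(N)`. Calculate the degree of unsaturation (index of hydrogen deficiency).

Atom tally by fragment:
  CH3 → C:1 H:3
  CH2 → C:1 H:2
  CH2 → C:1 H:2
  CH2NH2 → C:1 H:4 N:1
Element totals:
  C: 4
  H: 11
  N: 1
Molecular formula: C4H11N.
DoU = (2C + 2 + N − H − X) / 2 = (2·4 + 2 + 1 − 11 − 0) / 2 = 0.

0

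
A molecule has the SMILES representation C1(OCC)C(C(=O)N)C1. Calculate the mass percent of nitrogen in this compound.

10.84%

Atom tally by fragment:
  cyclopropane ring core → C:3 H:6
  (− 2 ring H displaced by substituents)
  + OC2H5 → C:2 H:5 O:1
  + CONH2 → C:1 H:2 O:1 N:1
Element totals:
  C: 6
  H: 11
  N: 1
  O: 2
Molecular formula: C6H11NO2.
Molar mass = 129.159 g/mol.
Mass from N: 1 × 14.007 = 14.007 g/mol.
%N = 14.007 / 129.159 × 100 = 10.84%.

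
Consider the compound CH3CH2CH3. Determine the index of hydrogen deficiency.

0

Atom tally by fragment:
  CH3 → C:1 H:3
  CH2 → C:1 H:2
  CH3 → C:1 H:3
Element totals:
  C: 3
  H: 8
Molecular formula: C3H8.
DoU = (2C + 2 + N − H − X) / 2 = (2·3 + 2 + 0 − 8 − 0) / 2 = 0.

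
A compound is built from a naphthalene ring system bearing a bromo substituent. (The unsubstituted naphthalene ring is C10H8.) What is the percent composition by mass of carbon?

Atom tally by fragment:
  naphthalene ring system core → C:10 H:8
  (− 1 ring H displaced by substituents)
  + Br → Br:1
Element totals:
  C: 10
  H: 7
  Br: 1
Molecular formula: C10H7Br.
Molar mass = 207.070 g/mol.
Mass from C: 10 × 12.011 = 120.110 g/mol.
%C = 120.110 / 207.070 × 100 = 58.00%.

58.00%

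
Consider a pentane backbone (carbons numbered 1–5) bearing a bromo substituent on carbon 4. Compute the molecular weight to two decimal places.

151.05 g/mol

Atom tally by fragment:
  CH3 → C:1 H:3
  CH2 → C:1 H:2
  CH2 → C:1 H:2
  CH(Br) → C:1 H:1 Br:1
  CH3 → C:1 H:3
Element totals:
  C: 5
  H: 11
  Br: 1
Molecular formula: C5H11Br.
  M = 5(12.011) + 11(1.008) + 79.904
    = 60.055 + 11.088 + 79.904 = 151.047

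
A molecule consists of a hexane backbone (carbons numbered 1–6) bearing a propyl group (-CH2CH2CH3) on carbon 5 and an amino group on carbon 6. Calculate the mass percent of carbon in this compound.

Atom tally by fragment:
  CH3 → C:1 H:3
  CH2 → C:1 H:2
  CH2 → C:1 H:2
  CH2 → C:1 H:2
  CH(CH2CH2CH3) → C:4 H:8
  CH2NH2 → C:1 H:4 N:1
Element totals:
  C: 9
  H: 21
  N: 1
Molecular formula: C9H21N.
Molar mass = 143.274 g/mol.
Mass from C: 9 × 12.011 = 108.099 g/mol.
%C = 108.099 / 143.274 × 100 = 75.45%.

75.45%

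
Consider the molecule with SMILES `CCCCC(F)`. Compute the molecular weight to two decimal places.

Atom tally by fragment:
  CH3 → C:1 H:3
  CH2 → C:1 H:2
  CH2 → C:1 H:2
  CH2 → C:1 H:2
  CH2F → C:1 H:2 F:1
Element totals:
  C: 5
  H: 11
  F: 1
Molecular formula: C5H11F.
  M = 5(12.011) + 11(1.008) + 18.998
    = 60.055 + 11.088 + 18.998 = 90.141

90.14 g/mol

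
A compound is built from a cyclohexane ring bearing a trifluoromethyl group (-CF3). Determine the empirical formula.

Atom tally by fragment:
  cyclohexane ring core → C:6 H:12
  (− 1 ring H displaced by substituents)
  + CF3 → C:1 F:3
Element totals:
  C: 7
  H: 11
  F: 3
Molecular formula: C7H11F3.
gcd of subscripts (7, 3, 11) = 1, so the empirical formula equals the molecular formula.

C7H11F3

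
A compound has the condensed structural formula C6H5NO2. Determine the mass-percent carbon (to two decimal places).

58.54%

Element totals:
  C: 6
  H: 5
  N: 1
  O: 2
Molecular formula: C6H5NO2.
Molar mass = 123.111 g/mol.
Mass from C: 6 × 12.011 = 72.066 g/mol.
%C = 72.066 / 123.111 × 100 = 58.54%.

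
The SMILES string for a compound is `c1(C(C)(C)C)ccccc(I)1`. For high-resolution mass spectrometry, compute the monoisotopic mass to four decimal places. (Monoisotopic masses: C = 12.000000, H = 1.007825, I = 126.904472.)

Atom tally by fragment:
  benzene ring core → C:6 H:6
  (− 2 ring H displaced by substituents)
  + C(CH3)3 → C:4 H:9
  + I → I:1
Element totals:
  C: 10
  H: 13
  I: 1
Molecular formula: C10H13I.
  M = 10(12.0) + 13(1.007825) + 126.904472
    = 120.000000 + 13.101725 + 126.904472 = 260.006197

260.0062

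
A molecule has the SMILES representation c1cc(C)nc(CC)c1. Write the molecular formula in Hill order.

Atom tally by fragment:
  pyridine ring core → C:5 H:5 N:1
  (− 2 ring H displaced by substituents)
  + CH3 → C:1 H:3
  + C2H5 → C:2 H:5
Element totals:
  C: 8
  H: 11
  N: 1

C8H11N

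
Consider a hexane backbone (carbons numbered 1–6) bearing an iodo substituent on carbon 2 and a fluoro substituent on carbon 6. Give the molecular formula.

Atom tally by fragment:
  CH3 → C:1 H:3
  CH(I) → C:1 H:1 I:1
  CH2 → C:1 H:2
  CH2 → C:1 H:2
  CH2 → C:1 H:2
  CH2F → C:1 H:2 F:1
Element totals:
  C: 6
  H: 12
  F: 1
  I: 1

C6H12FI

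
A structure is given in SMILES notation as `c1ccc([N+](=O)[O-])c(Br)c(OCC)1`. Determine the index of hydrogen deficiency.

5

Atom tally by fragment:
  benzene ring core → C:6 H:6
  (− 3 ring H displaced by substituents)
  + NO2 → N:1 O:2
  + Br → Br:1
  + OC2H5 → C:2 H:5 O:1
Element totals:
  C: 8
  H: 8
  Br: 1
  N: 1
  O: 3
Molecular formula: C8H8BrNO3.
DoU = (2C + 2 + N − H − X) / 2 = (2·8 + 2 + 1 − 8 − 1) / 2 = 5.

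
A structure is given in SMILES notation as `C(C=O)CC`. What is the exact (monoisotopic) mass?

Atom tally by fragment:
  OHCCH2 → C:2 H:3 O:1
  CH2 → C:1 H:2
  CH3 → C:1 H:3
Element totals:
  C: 4
  H: 8
  O: 1
Molecular formula: C4H8O.
  M = 4(12.0) + 8(1.007825) + 15.994915
    = 48.000000 + 8.062600 + 15.994915 = 72.057515

72.0575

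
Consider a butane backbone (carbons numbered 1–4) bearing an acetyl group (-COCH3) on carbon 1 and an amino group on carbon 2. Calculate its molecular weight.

Atom tally by fragment:
  CH3COCH2 → C:3 H:5 O:1
  CH(NH2) → C:1 H:3 N:1
  CH2 → C:1 H:2
  CH3 → C:1 H:3
Element totals:
  C: 6
  H: 13
  N: 1
  O: 1
Molecular formula: C6H13NO.
  M = 6(12.011) + 13(1.008) + 14.007 + 15.999
    = 72.066 + 13.104 + 14.007 + 15.999 = 115.176

115.18 g/mol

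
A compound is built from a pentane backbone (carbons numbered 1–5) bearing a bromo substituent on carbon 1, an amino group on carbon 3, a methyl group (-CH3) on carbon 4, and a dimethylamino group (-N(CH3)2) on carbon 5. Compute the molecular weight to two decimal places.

223.16 g/mol

Atom tally by fragment:
  BrCH2 → C:1 H:2 Br:1
  CH2 → C:1 H:2
  CH(NH2) → C:1 H:3 N:1
  CH(CH3) → C:2 H:4
  CH2N(CH3)2 → C:3 H:8 N:1
Element totals:
  C: 8
  H: 19
  Br: 1
  N: 2
Molecular formula: C8H19BrN2.
  M = 8(12.011) + 19(1.008) + 79.904 + 2(14.007)
    = 96.088 + 19.152 + 79.904 + 28.014 = 223.158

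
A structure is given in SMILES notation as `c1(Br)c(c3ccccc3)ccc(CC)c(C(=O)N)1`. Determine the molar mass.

304.19 g/mol

Atom tally by fragment:
  benzene ring core → C:6 H:6
  (− 4 ring H displaced by substituents)
  + Br → Br:1
  + C6H5 → C:6 H:5
  + C2H5 → C:2 H:5
  + CONH2 → C:1 H:2 O:1 N:1
Element totals:
  C: 15
  H: 14
  Br: 1
  N: 1
  O: 1
Molecular formula: C15H14BrNO.
  M = 15(12.011) + 14(1.008) + 79.904 + 14.007 + 15.999
    = 180.165 + 14.112 + 79.904 + 14.007 + 15.999 = 304.187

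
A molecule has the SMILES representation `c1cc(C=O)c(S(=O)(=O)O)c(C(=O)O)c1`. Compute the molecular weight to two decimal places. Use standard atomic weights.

230.19 g/mol

Atom tally by fragment:
  benzene ring core → C:6 H:6
  (− 3 ring H displaced by substituents)
  + CHO → C:1 H:1 O:1
  + SO3H → S:1 O:3 H:1
  + COOH → C:1 H:1 O:2
Element totals:
  C: 8
  H: 6
  O: 6
  S: 1
Molecular formula: C8H6O6S.
  M = 8(12.011) + 6(1.008) + 6(15.999) + 32.06
    = 96.088 + 6.048 + 95.994 + 32.060 = 230.190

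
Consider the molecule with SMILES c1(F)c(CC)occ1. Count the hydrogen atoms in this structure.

Atom tally by fragment:
  furan ring core → C:4 H:4 O:1
  (− 2 ring H displaced by substituents)
  + F → F:1
  + C2H5 → C:2 H:5
Element totals:
  C: 6
  H: 7
  F: 1
  O: 1

7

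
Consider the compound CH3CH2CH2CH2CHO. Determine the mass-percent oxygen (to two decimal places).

18.57%

Element totals:
  C: 5
  H: 10
  O: 1
Molecular formula: C5H10O.
Molar mass = 86.134 g/mol.
Mass from O: 1 × 15.999 = 15.999 g/mol.
%O = 15.999 / 86.134 × 100 = 18.57%.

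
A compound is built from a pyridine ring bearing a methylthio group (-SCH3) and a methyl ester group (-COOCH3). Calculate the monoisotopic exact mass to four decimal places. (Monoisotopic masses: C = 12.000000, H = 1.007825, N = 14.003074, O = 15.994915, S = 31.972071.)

Atom tally by fragment:
  pyridine ring core → C:5 H:5 N:1
  (− 2 ring H displaced by substituents)
  + SCH3 → C:1 H:3 S:1
  + COOCH3 → C:2 H:3 O:2
Element totals:
  C: 8
  H: 9
  N: 1
  O: 2
  S: 1
Molecular formula: C8H9NO2S.
  M = 8(12.0) + 9(1.007825) + 14.003074 + 2(15.994915) + 31.972071
    = 96.000000 + 9.070425 + 14.003074 + 31.989830 + 31.972071 = 183.035400

183.0354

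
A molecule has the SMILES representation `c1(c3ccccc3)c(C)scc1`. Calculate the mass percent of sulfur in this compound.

18.40%

Atom tally by fragment:
  thiophene ring core → C:4 H:4 S:1
  (− 2 ring H displaced by substituents)
  + C6H5 → C:6 H:5
  + CH3 → C:1 H:3
Element totals:
  C: 11
  H: 10
  S: 1
Molecular formula: C11H10S.
Molar mass = 174.261 g/mol.
Mass from S: 1 × 32.06 = 32.060 g/mol.
%S = 32.060 / 174.261 × 100 = 18.40%.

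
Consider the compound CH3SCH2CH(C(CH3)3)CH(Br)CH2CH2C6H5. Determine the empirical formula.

Atom tally by fragment:
  CH3SCH2 → C:2 H:5 S:1
  CH(C(CH3)3) → C:5 H:10
  CH(Br) → C:1 H:1 Br:1
  CH2 → C:1 H:2
  CH2C6H5 → C:7 H:7
Element totals:
  C: 16
  H: 25
  Br: 1
  S: 1
Molecular formula: C16H25BrS.
gcd of subscripts (1, 16, 25, 1) = 1, so the empirical formula equals the molecular formula.

C16H25BrS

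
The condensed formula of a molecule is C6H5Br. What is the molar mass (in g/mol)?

Atom tally by fragment:
  benzene ring core → C:6 H:6
  (− 1 ring H displaced by substituents)
  + Br → Br:1
Element totals:
  C: 6
  H: 5
  Br: 1
Molecular formula: C6H5Br.
  M = 6(12.011) + 5(1.008) + 79.904
    = 72.066 + 5.040 + 79.904 = 157.010

157.01 g/mol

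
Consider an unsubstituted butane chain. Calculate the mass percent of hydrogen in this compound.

Atom tally by fragment:
  CH3 → C:1 H:3
  CH2 → C:1 H:2
  CH2 → C:1 H:2
  CH3 → C:1 H:3
Element totals:
  C: 4
  H: 10
Molecular formula: C4H10.
Molar mass = 58.124 g/mol.
Mass from H: 10 × 1.008 = 10.080 g/mol.
%H = 10.080 / 58.124 × 100 = 17.34%.

17.34%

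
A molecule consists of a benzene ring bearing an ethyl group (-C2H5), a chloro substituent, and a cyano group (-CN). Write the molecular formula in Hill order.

Atom tally by fragment:
  benzene ring core → C:6 H:6
  (− 3 ring H displaced by substituents)
  + C2H5 → C:2 H:5
  + Cl → Cl:1
  + CN → C:1 N:1
Element totals:
  C: 9
  H: 8
  Cl: 1
  N: 1

C9H8ClN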